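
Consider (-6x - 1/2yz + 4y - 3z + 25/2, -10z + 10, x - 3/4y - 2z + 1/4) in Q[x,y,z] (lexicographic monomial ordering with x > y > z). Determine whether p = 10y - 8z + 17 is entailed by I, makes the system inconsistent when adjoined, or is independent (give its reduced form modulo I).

First compute the reduced Gröbner basis of I by Buchberger's algorithm.
f_1 = -6x - 1/2yz + 4y - 3z + 25/2, LT = x.
f_2 = -10z + 10, LT = z.
f_3 = x - 3/4y - 2z + 1/4, LT = x.

S(f_1,f_3): lcm = x. S = 1/12yz + 1/12y + 5/2z - 7/3.
  reduce S modulo (f_1, f_2, f_3):
  remainder 1/6y + 1/6 ≠ 0; add h_4 = 1/6y + 1/6 to the basis.

The other S-polynomials (S(f_1,f_2), S(f_2,f_3), S(f_1,h_4), S(f_2,h_4), S(f_3,h_4)) all reduce to 0 modulo the current basis, so we have a Gröbner basis.
Inter-reduce: drop elements whose leading term is divisible by another's, tail-reduce, and make monic.
Reduced Gröbner basis: {x - 1, y + 1, z - 1}.
Label its elements g_1 = x - 1, g_2 = y + 1, g_3 = z - 1.

Reduce p = 10y - 8z + 17 modulo G:
  leading term y: subtract (10)·g_2 from 10y - 8z + 17 → -8z + 7
  leading term z: subtract (-8)·g_3 from -8z + 7 → -1
  leading term 1: no divisor's leading term divides it; move -1 to the remainder.
  normal form = -1.
The normal form is nonzero, so p ∉ I. Since p minus its normal form lies in I, I + (p) = I + (r) where r = -1; decide whether this ideal is the whole ring.
Here r = -1 is a nonzero constant, hence a unit: 1 ∈ I + (p), the Gröbner basis of I + (p) is {1}, and the enlarged system has no common solution — adjoining p is inconsistent.

Adjoining 10y - 8z + 17 makes the ideal the whole ring: the system is inconsistent.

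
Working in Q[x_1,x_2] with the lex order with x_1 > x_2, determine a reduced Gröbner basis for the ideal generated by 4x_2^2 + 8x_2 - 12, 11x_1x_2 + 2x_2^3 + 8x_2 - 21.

f_1 = 4x_2^2 + 8x_2 - 12, LT = x_2^2.
f_2 = 11x_1x_2 + 2x_2^3 + 8x_2 - 21, LT = x_1x_2.

S(f_1,f_2): lcm = x_1x_2^2. S = 2x_1x_2 - 3x_1 - 2/11x_2^4 - 8/11x_2^2 + 21/11x_2.
  leading term x_1x_2: subtract (2/11)·f_2 from 2x_1x_2 - 3x_1 - 2/11x_2^4 - 8/11x_2^2 + 21/11x_2 → -3x_1 - 2/11x_2^4 - 4/11x_2^3 - 8/11x_2^2 + 5/11x_2 + 42/11
  leading term x_1: no divisor's leading term divides it; move -3x_1 to the remainder.
  leading term x_2^4: subtract (-1/22x_2^2)·f_1 from -2/11x_2^4 - 4/11x_2^3 - 8/11x_2^2 + 5/11x_2 + 42/11 → -14/11x_2^2 + 5/11x_2 + 42/11
  leading term x_2^2: subtract (-7/22)·f_1 from -14/11x_2^2 + 5/11x_2 + 42/11 → 3x_2
  leading term x_2: no divisor's leading term divides it; move 3x_2 to the remainder.
  remainder -3x_1 + 3x_2 ≠ 0; add g_3 = -3x_1 + 3x_2 to the basis.

S(f_1,g_3): leading monomials are coprime, so the S-polynomial reduces to 0 (Buchberger's first criterion).
S(f_2,g_3): lcm = x_1x_2. S = 2/11x_2^3 + x_2^2 + 8/11x_2 - 21/11.
  leading term x_2^3: subtract (1/22x_2)·f_1 from 2/11x_2^3 + x_2^2 + 8/11x_2 - 21/11 → 7/11x_2^2 + 14/11x_2 - 21/11
  leading term x_2^2: subtract (7/44)·f_1 from 7/11x_2^2 + 14/11x_2 - 21/11 → 0
  remainder 0.

Every S-polynomial of the final basis reduces to 0, so we have a Gröbner basis.
Inter-reduce: drop elements whose leading term is divisible by another's, tail-reduce, and make monic.

G = {x_1 - x_2, x_2^2 + 2x_2 - 3}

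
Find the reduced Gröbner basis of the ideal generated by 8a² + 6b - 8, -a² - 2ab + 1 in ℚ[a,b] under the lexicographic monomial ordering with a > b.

f_1 = 8a² + 6b - 8, LT = a².
f_2 = -a² - 2ab + 1, LT = a².

S(f_1,f_2): lcm = a². S = -2ab + ¾b.
  reduce S modulo (f_1, f_2):
  remainder -2ab + ¾b ≠ 0; add g_3 = -2ab + ¾b to the basis.

S(f_1,g_3): lcm = a²b. S = ⅜ab + ¾b² - b.
  reduce S modulo (f_1, f_2, g_3):
  remainder ¾b² - 55/64b ≠ 0; add g_4 = ¾b² - 55/64b to the basis.

The other S-polynomials (S(f_2,g_3), S(f_1,g_4), S(f_2,g_4), S(g_3,g_4)) all reduce to 0 modulo the current basis, so we have a Gröbner basis.
Inter-reduce: drop elements whose leading term is divisible by another's, tail-reduce, and make monic.

G = {a² + ¾b - 1, ab - ⅜b, b² - 55/48b}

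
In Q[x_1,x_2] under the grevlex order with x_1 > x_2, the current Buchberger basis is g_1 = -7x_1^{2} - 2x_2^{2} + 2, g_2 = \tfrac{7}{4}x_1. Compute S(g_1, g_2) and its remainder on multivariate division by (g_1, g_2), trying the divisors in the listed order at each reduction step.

lcm(LM(g_1), LM(g_2)) = x_1^{2}.
S = (lcm/LT(g_1))·g_1 − (lcm/LT(g_2))·g_2 = \tfrac{2}{7}x_2^{2} - \tfrac{2}{7}.
Reduce S modulo (g_1, g_2) in that order:
  leading term x_2^{2}: no divisor's leading term divides it; move \tfrac{2}{7}x_2^{2} to the remainder.
  leading term 1: no divisor's leading term divides it; move -\tfrac{2}{7} to the remainder.
The remainder \tfrac{2}{7}x_2^{2} - \tfrac{2}{7} is nonzero, so it would be added as the next basis element.

S(g_1, g_2) = \tfrac{2}{7}x_2^{2} - \tfrac{2}{7}; remainder on division = \tfrac{2}{7}x_2^{2} - \tfrac{2}{7}.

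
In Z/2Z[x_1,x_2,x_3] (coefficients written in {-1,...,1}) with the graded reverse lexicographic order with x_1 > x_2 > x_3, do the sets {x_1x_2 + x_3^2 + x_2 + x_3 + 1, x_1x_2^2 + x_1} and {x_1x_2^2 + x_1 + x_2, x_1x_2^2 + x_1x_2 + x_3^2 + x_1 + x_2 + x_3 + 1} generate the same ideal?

Two ideals are equal iff their reduced Gröbner bases coincide (the reduced basis is unique for a fixed ordering).
Buchberger on the first generating set:
f_1 = x_1x_2 + x_3^2 + x_2 + x_3 + 1, LT = x_1x_2.
f_2 = x_1x_2^2 + x_1, LT = x_1x_2^2.

S(f_1,f_2): lcm = x_1x_2^2. S = x_2x_3^2 + x_2^2 + x_2x_3 + x_1 + x_2.
  leading term x_2x_3^2: no divisor's leading term divides it; move x_2x_3^2 to the remainder.
  leading term x_2^2: no divisor's leading term divides it; move x_2^2 to the remainder.
  leading term x_2x_3: no divisor's leading term divides it; move x_2x_3 to the remainder.
  leading term x_1: no divisor's leading term divides it; move x_1 to the remainder.
  leading term x_2: no divisor's leading term divides it; move x_2 to the remainder.
  remainder x_2x_3^2 + x_2^2 + x_2x_3 + x_1 + x_2 ≠ 0; add g_3 = x_2x_3^2 + x_2^2 + x_2x_3 + x_1 + x_2 to the basis.

S(f_1,g_3): lcm = x_1x_2x_3^2. S = x_3^4 + x_1x_2^2 + x_1x_2x_3 + x_2x_3^2 + x_3^3 + x_1^2 + x_1x_2 + x_3^2.
  leading term x_3^4: no divisor's leading term divides it; move x_3^4 to the remainder.
  leading term x_1x_2^2: subtract (x_2)·f_1 from x_1x_2^2 + x_1x_2x_3 + x_2x_3^2 + x_3^3 + x_1^2 + x_1x_2 + x_3^2 → x_1x_2x_3 + x_3^3 + x_1^2 + x_1x_2 + x_2^2 + x_2x_3 + x_3^2 + x_2
  leading term x_1x_2x_3: subtract (x_3)·f_1 from x_1x_2x_3 + x_3^3 + x_1^2 + x_1x_2 + x_2^2 + x_2x_3 + x_3^2 + x_2 → x_1^2 + x_1x_2 + x_2^2 + x_2 + x_3
  leading term x_1^2: no divisor's leading term divides it; move x_1^2 to the remainder.
  leading term x_1x_2: subtract (1)·f_1 from x_1x_2 + x_2^2 + x_2 + x_3 → x_2^2 + x_3^2 + 1
  leading term x_2^2: no divisor's leading term divides it; move x_2^2 to the remainder.
  leading term x_3^2: no divisor's leading term divides it; move x_3^2 to the remainder.
  leading term 1: no divisor's leading term divides it; move 1 to the remainder.
  remainder x_3^4 + x_1^2 + x_2^2 + x_3^2 + 1 ≠ 0; add g_4 = x_3^4 + x_1^2 + x_2^2 + x_3^2 + 1 to the basis.

The other S-polynomials (S(f_2,g_3), S(f_1,g_4), S(f_2,g_4), S(g_3,g_4)) all reduce to 0 modulo the current basis, so we have a Gröbner basis.
Inter-reduce: drop elements whose leading term is divisible by another's, tail-reduce, and make monic.
Reduced Gröbner basis: {x_3^4 + x_1^2 + x_2^2 + x_3^2 + 1, x_2x_3^2 + x_2^2 + x_2x_3 + x_1 + x_2, x_1x_2 + x_3^2 + x_2 + x_3 + 1}.

Buchberger on the second generating set:
h_1 = x_1x_2^2 + x_1 + x_2, LT = x_1x_2^2.
h_2 = x_1x_2^2 + x_1x_2 + x_3^2 + x_1 + x_2 + x_3 + 1, LT = x_1x_2^2.

S(h_1,h_2): lcm = x_1x_2^2. S = x_1x_2 + x_3^2 + x_3 + 1.
  leading term x_1x_2: no divisor's leading term divides it; move x_1x_2 to the remainder.
  leading term x_3^2: no divisor's leading term divides it; move x_3^2 to the remainder.
  leading term x_3: no divisor's leading term divides it; move x_3 to the remainder.
  leading term 1: no divisor's leading term divides it; move 1 to the remainder.
  remainder x_1x_2 + x_3^2 + x_3 + 1 ≠ 0; add k_3 = x_1x_2 + x_3^2 + x_3 + 1 to the basis.

S(h_1,k_3): lcm = x_1x_2^2. S = x_2x_3^2 + x_2x_3 + x_1.
  leading term x_2x_3^2: no divisor's leading term divides it; move x_2x_3^2 to the remainder.
  leading term x_2x_3: no divisor's leading term divides it; move x_2x_3 to the remainder.
  leading term x_1: no divisor's leading term divides it; move x_1 to the remainder.
  remainder x_2x_3^2 + x_2x_3 + x_1 ≠ 0; add k_4 = x_2x_3^2 + x_2x_3 + x_1 to the basis.

S(k_3,k_4): lcm = x_1x_2x_3^2. S = x_3^4 + x_1x_2x_3 + x_3^3 + x_1^2 + x_3^2.
  leading term x_3^4: no divisor's leading term divides it; move x_3^4 to the remainder.
  leading term x_1x_2x_3: subtract (x_3)·k_3 from x_1x_2x_3 + x_3^3 + x_1^2 + x_3^2 → x_1^2 + x_3
  leading term x_1^2: no divisor's leading term divides it; move x_1^2 to the remainder.
  leading term x_3: no divisor's leading term divides it; move x_3 to the remainder.
  remainder x_3^4 + x_1^2 + x_3 ≠ 0; add k_5 = x_3^4 + x_1^2 + x_3 to the basis.

The other S-polynomials (S(h_2,k_3), S(h_1,k_4), S(h_2,k_4), S(h_1,k_5), S(h_2,k_5), S(k_3,k_5), S(k_4,k_5)) all reduce to 0 modulo the current basis, so we have a Gröbner basis.
Inter-reduce: drop elements whose leading term is divisible by another's, tail-reduce, and make monic.
Reduced Gröbner basis: {x_3^4 + x_1^2 + x_3, x_2x_3^2 + x_2x_3 + x_1, x_1x_2 + x_3^2 + x_3 + 1}.

These differ, so the ideals are not equal.

No, the ideals differ.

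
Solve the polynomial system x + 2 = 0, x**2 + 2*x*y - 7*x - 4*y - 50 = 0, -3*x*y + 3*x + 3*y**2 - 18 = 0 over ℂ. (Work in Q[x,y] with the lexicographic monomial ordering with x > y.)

{(-2, -4)}

Compute a lex Gröbner basis by Buchberger's algorithm.
f_1 = x + 2, LT = x.
f_2 = x**2 + 2*x*y - 7*x - 4*y - 50, LT = x**2.
f_3 = -3*x*y + 3*x + 3*y**2 - 18, LT = x*y.

S(f_1,f_2): lcm = x**2. S = -2*x*y + 9*x + 4*y + 50.
  reduce S modulo (f_1, f_2, f_3):
  remainder 8*y + 32 ≠ 0; add h_4 = 8*y + 32 to the basis.

The other S-polynomials (S(f_1,f_3), S(f_2,f_3), S(f_1,h_4), S(f_2,h_4), S(f_3,h_4)) all reduce to 0 modulo the current basis, so we have a Gröbner basis.
Inter-reduce: drop elements whose leading term is divisible by another's, tail-reduce, and make monic.
Reduced Gröbner basis: {x + 2, y + 4}.

Since the basis is lex-ordered, y + 4 is univariate in y. Its roots are {-4}. Back-substituting each root into the other basis elements fixes the other coordinates.
  y = -4: the earlier basis element becomes x + 2 = 0, giving x = -2 — point (-2, -4).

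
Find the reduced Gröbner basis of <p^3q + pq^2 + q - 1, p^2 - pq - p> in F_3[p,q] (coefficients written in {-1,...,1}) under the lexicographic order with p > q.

The reduced Gröbner basis is the canonical form of the ideal for this ordering.

f_1 = p^3q + pq^2 + q - 1, LT = p^3q.
f_2 = p^2 - pq - p, LT = p^2.

S(f_1,f_2): lcm = p^3q. S = p^2q^2 + p^2q + pq^2 + q - 1.
  leading term p^2q^2: subtract (q^2)·f_2 from p^2q^2 + p^2q + pq^2 + q - 1 → p^2q + pq^3 - pq^2 + q - 1
  leading term p^2q: subtract (q)·f_2 from p^2q + pq^3 - pq^2 + q - 1 → pq^3 + pq + q - 1
  leading term pq^3: no divisor's leading term divides it; move pq^3 to the remainder.
  leading term pq: no divisor's leading term divides it; move pq to the remainder.
  leading term q: no divisor's leading term divides it; move q to the remainder.
  leading term 1: no divisor's leading term divides it; move -1 to the remainder.
  remainder pq^3 + pq + q - 1 ≠ 0; add g_3 = pq^3 + pq + q - 1 to the basis.

S(f_1,g_3): lcm = p^3q^3. S = -p^3q - p^2q + p^2 + pq^4 + q^3 - q^2.
  leading term p^3q: subtract (-1)·f_1 from -p^3q - p^2q + p^2 + pq^4 + q^3 - q^2 → -p^2q + p^2 + pq^4 + pq^2 + q^3 - q^2 + q - 1
  leading term p^2q: subtract (-q)·f_2 from -p^2q + p^2 + pq^4 + pq^2 + q^3 - q^2 + q - 1 → p^2 + pq^4 - pq + q^3 - q^2 + q - 1
  leading term p^2: subtract (1)·f_2 from p^2 + pq^4 - pq + q^3 - q^2 + q - 1 → pq^4 + p + q^3 - q^2 + q - 1
  leading term pq^4: subtract (q)·g_3 from pq^4 + p + q^3 - q^2 + q - 1 → -pq^2 + p + q^3 + q^2 - q - 1
  leading term pq^2: no divisor's leading term divides it; move -pq^2 to the remainder.
  leading term p: no divisor's leading term divides it; move p to the remainder.
  leading term q^3: no divisor's leading term divides it; move q^3 to the remainder.
  leading term q^2: no divisor's leading term divides it; move q^2 to the remainder.
  leading term q: no divisor's leading term divides it; move -q to the remainder.
  leading term 1: no divisor's leading term divides it; move -1 to the remainder.
  remainder -pq^2 + p + q^3 + q^2 - q - 1 ≠ 0; add g_4 = -pq^2 + p + q^3 + q^2 - q - 1 to the basis.

S(f_2,g_3): lcm = p^2q^3. S = -p^2q - pq^4 - pq^3 - pq + p.
  leading term p^2q: subtract (-q)·f_2 from -p^2q - pq^4 - pq^3 - pq + p → -pq^4 - pq^3 - pq^2 + pq + p
  leading term pq^4: subtract (-q)·g_3 from -pq^4 - pq^3 - pq^2 + pq + p → -pq^3 + pq + p + q^2 - q
  leading term pq^3: subtract (-1)·g_3 from -pq^3 + pq + p + q^2 - q → -pq + p + q^2 - 1
  leading term pq: no divisor's leading term divides it; move -pq to the remainder.
  leading term p: no divisor's leading term divides it; move p to the remainder.
  leading term q^2: no divisor's leading term divides it; move q^2 to the remainder.
  leading term 1: no divisor's leading term divides it; move -1 to the remainder.
  remainder -pq + p + q^2 - 1 ≠ 0; add g_5 = -pq + p + q^2 - 1 to the basis.

S(g_3,g_4): lcm = pq^3. S = -pq + q^4 + q^3 - q^2 - 1.
  leading term pq: subtract (1)·g_5 from -pq + q^4 + q^3 - q^2 - 1 → -p + q^4 + q^3 + q^2
  leading term p: no divisor's leading term divides it; move -p to the remainder.
  leading term q^4: no divisor's leading term divides it; move q^4 to the remainder.
  leading term q^3: no divisor's leading term divides it; move q^3 to the remainder.
  leading term q^2: no divisor's leading term divides it; move q^2 to the remainder.
  remainder -p + q^4 + q^3 + q^2 ≠ 0; add g_6 = -p + q^4 + q^3 + q^2 to the basis.

S(g_3,g_6): lcm = pq^3. S = pq + q^7 + q^6 + q^5 + q - 1.
  leading term pq: subtract (-1)·g_5 from pq + q^7 + q^6 + q^5 + q - 1 → p + q^7 + q^6 + q^5 + q^2 + q + 1
  leading term p: subtract (-1)·g_6 from p + q^7 + q^6 + q^5 + q^2 + q + 1 → q^7 + q^6 + q^5 + q^4 + q^3 - q^2 + q + 1
  leading term q^7: no divisor's leading term divides it; move q^7 to the remainder.
  leading term q^6: no divisor's leading term divides it; move q^6 to the remainder.
  leading term q^5: no divisor's leading term divides it; move q^5 to the remainder.
  leading term q^4: no divisor's leading term divides it; move q^4 to the remainder.
  leading term q^3: no divisor's leading term divides it; move q^3 to the remainder.
  leading term q^2: no divisor's leading term divides it; move -q^2 to the remainder.
  leading term q: no divisor's leading term divides it; move q to the remainder.
  leading term 1: no divisor's leading term divides it; move 1 to the remainder.
  remainder q^7 + q^6 + q^5 + q^4 + q^3 - q^2 + q + 1 ≠ 0; add g_7 = q^7 + q^6 + q^5 + q^4 + q^3 - q^2 + q + 1 to the basis.

S(g_4,g_6): lcm = pq^2. S = -p + q^6 + q^5 + q^4 - q^3 - q^2 + q + 1.
  leading term p: subtract (1)·g_6 from -p + q^6 + q^5 + q^4 - q^3 - q^2 + q + 1 → q^6 + q^5 + q^3 + q^2 + q + 1
  leading term q^6: no divisor's leading term divides it; move q^6 to the remainder.
  leading term q^5: no divisor's leading term divides it; move q^5 to the remainder.
  leading term q^3: no divisor's leading term divides it; move q^3 to the remainder.
  leading term q^2: no divisor's leading term divides it; move q^2 to the remainder.
  leading term q: no divisor's leading term divides it; move q to the remainder.
  leading term 1: no divisor's leading term divides it; move 1 to the remainder.
  remainder q^6 + q^5 + q^3 + q^2 + q + 1 ≠ 0; add g_8 = q^6 + q^5 + q^3 + q^2 + q + 1 to the basis.

S(g_5,g_6): lcm = pq. S = -p + q^5 + q^4 + q^3 - q^2 + 1.
  leading term p: subtract (1)·g_6 from -p + q^5 + q^4 + q^3 - q^2 + 1 → q^5 + q^2 + 1
  leading term q^5: no divisor's leading term divides it; move q^5 to the remainder.
  leading term q^2: no divisor's leading term divides it; move q^2 to the remainder.
  leading term 1: no divisor's leading term divides it; move 1 to the remainder.
  remainder q^5 + q^2 + 1 ≠ 0; add g_9 = q^5 + q^2 + 1 to the basis.

The other S-polynomials (S(f_1,g_4), S(f_2,g_4), S(f_1,g_5), S(f_2,g_5), S(g_3,g_5), S(g_4,g_5), S(f_1,g_6), S(f_2,g_6), S(f_1,g_7), S(f_2,g_7), S(g_3,g_7), S(g_4,g_7), S(g_5,g_7), S(g_6,g_7), S(f_1,g_8), S(f_2,g_8), S(g_3,g_8), S(g_4,g_8), S(g_5,g_8), S(g_6,g_8), S(g_7,g_8), S(f_1,g_9), S(f_2,g_9), S(g_3,g_9), S(g_4,g_9), S(g_5,g_9), S(g_6,g_9), S(g_7,g_9), S(g_8,g_9)) all reduce to 0 modulo the current basis, so we have a Gröbner basis.
Inter-reduce: drop elements whose leading term is divisible by another's, tail-reduce, and make monic.

G = {p - q^4 - q^3 - q^2, q^5 + q^2 + 1}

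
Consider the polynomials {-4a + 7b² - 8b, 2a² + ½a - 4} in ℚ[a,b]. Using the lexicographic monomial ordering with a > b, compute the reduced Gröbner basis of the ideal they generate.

G = {a - 7/4b² + 2b, b⁴ - 16/7b³ + 71/49b² - 8/49b - 32/49}

f_1 = -4a + 7b² - 8b, LT = a.
f_2 = 2a² + ½a - 4, LT = a².

S(f_1,f_2): lcm = a². S = -7/4ab² + 2ab - ¼a + 2.
  reduce S modulo (f_1, f_2):
  remainder -49/16b⁴ + 7b³ - 71/16b² + ½b + 2 ≠ 0; add g_3 = -49/16b⁴ + 7b³ - 71/16b² + ½b + 2 to the basis.

The other S-polynomials (S(f_1,g_3), S(f_2,g_3)) all reduce to 0 modulo the current basis, so we have a Gröbner basis.
Inter-reduce: drop elements whose leading term is divisible by another's, tail-reduce, and make monic.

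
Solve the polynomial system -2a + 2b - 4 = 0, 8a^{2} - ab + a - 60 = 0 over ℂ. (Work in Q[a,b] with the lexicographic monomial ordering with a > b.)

{(-20/7, -6/7), (3, 5)}

Compute a lex Gröbner basis by Buchberger's algorithm.
f_1 = -2a + 2b - 4, LT = a.
f_2 = 8a^{2} - ab + a - 60, LT = a^{2}.

S(f_1,f_2): lcm = a^{2}. S = -\tfrac{7}{8}ab + \tfrac{15}{8}a + \tfrac{15}{2}.
  leading term ab: subtract (\tfrac{7}{16}b)·f_1 from -\tfrac{7}{8}ab + \tfrac{15}{8}a + \tfrac{15}{2} → \tfrac{15}{8}a - \tfrac{7}{8}b^{2} + \tfrac{7}{4}b + \tfrac{15}{2}
  leading term a: subtract (-\tfrac{15}{16})·f_1 from \tfrac{15}{8}a - \tfrac{7}{8}b^{2} + \tfrac{7}{4}b + \tfrac{15}{2} → -\tfrac{7}{8}b^{2} + \tfrac{29}{8}b + \tfrac{15}{4}
  leading term b^{2}: no divisor's leading term divides it; move -\tfrac{7}{8}b^{2} to the remainder.
  leading term b: no divisor's leading term divides it; move \tfrac{29}{8}b to the remainder.
  leading term 1: no divisor's leading term divides it; move \tfrac{15}{4} to the remainder.
  remainder -\tfrac{7}{8}b^{2} + \tfrac{29}{8}b + \tfrac{15}{4} ≠ 0; add h_3 = -\tfrac{7}{8}b^{2} + \tfrac{29}{8}b + \tfrac{15}{4} to the basis.

The other S-polynomials (S(f_1,h_3), S(f_2,h_3)) all reduce to 0 modulo the current basis, so we have a Gröbner basis.
Inter-reduce: drop elements whose leading term is divisible by another's, tail-reduce, and make monic.
Reduced Gröbner basis: {a - b + 2, b^{2} - \tfrac{29}{7}b - \tfrac{30}{7}}.

From the last basis element, b^{2} - \tfrac{29}{7}b - \tfrac{30}{7} = 0, so b takes values in {-6/7, 5}. Each choice, substituted upward through the basis, yields the corresponding point(s) of the solution set.
  b = -6/7: the earlier basis element becomes a + \tfrac{20}{7} = 0, giving a = -20/7 — point (-20/7, -6/7).
  b = 5: the earlier basis element becomes a - 3 = 0, giving a = 3 — point (3, 5).
Substituting each solution back into the original system confirms all equations vanish.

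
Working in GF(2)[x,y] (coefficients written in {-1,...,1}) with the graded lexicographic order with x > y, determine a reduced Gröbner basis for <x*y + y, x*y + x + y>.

G = {x, y}

This is the nonlinear analogue of row-reducing a linear system.

f_1 = x*y + y, LT = x*y.
f_2 = x*y + x + y, LT = x*y.

S(f_1,f_2): lcm = x*y. S = x.
  leading term x: no divisor's leading term divides it; move x to the remainder.
  remainder x ≠ 0; add g_3 = x to the basis.

S(f_1,g_3): lcm = x*y. S = y.
  leading term y: no divisor's leading term divides it; move y to the remainder.
  remainder y ≠ 0; add g_4 = y to the basis.

S(f_2,g_3): lcm = x*y. S = x + y.
  leading term x: subtract (1)·g_3 from x + y → y
  leading term y: subtract (1)·g_4 from y → 0
  remainder 0.

S(f_1,g_4): lcm = x*y. S = y.
  leading term y: subtract (1)·g_4 from y → 0
  remainder 0.

S(f_2,g_4): lcm = x*y. S = x + y.
  leading term x: subtract (1)·g_3 from x + y → y
  leading term y: subtract (1)·g_4 from y → 0
  remainder 0.

S(g_3,g_4): leading monomials are coprime, so the S-polynomial reduces to 0 (Buchberger's first criterion).
Every S-polynomial of the final basis reduces to 0, so we have a Gröbner basis.
Inter-reduce: drop elements whose leading term is divisible by another's, tail-reduce, and make monic.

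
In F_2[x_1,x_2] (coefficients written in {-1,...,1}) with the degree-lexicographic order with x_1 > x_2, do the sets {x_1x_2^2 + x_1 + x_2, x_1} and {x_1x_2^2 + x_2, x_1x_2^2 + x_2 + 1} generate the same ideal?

For a fixed monomial order, each ideal has a unique reduced Gröbner basis; comparing bases decides equality.
Buchberger on the first generating set:
f_1 = x_1x_2^2 + x_1 + x_2, LT = x_1x_2^2.
f_2 = x_1, LT = x_1.

S(f_1,f_2): lcm = x_1x_2^2. S = x_1 + x_2.
  reduce S modulo (f_1, f_2):
  remainder x_2 ≠ 0; add g_3 = x_2 to the basis.

The other S-polynomials (S(f_1,g_3), S(f_2,g_3)) all reduce to 0 modulo the current basis, so we have a Gröbner basis.
Inter-reduce: drop elements whose leading term is divisible by another's, tail-reduce, and make monic.
Reduced Gröbner basis: {x_1, x_2}.

Buchberger on the second generating set:
h_1 = x_1x_2^2 + x_2, LT = x_1x_2^2.
h_2 = x_1x_2^2 + x_2 + 1, LT = x_1x_2^2.

S(h_1,h_2): lcm = x_1x_2^2. S = 1.
  reduce S modulo (h_1, h_2):
  remainder 1 ≠ 0; add k_3 = 1 to the basis.

The other S-polynomials (S(h_1,k_3), S(h_2,k_3)) all reduce to 0 modulo the current basis, so we have a Gröbner basis.
Inter-reduce: drop elements whose leading term is divisible by another's, tail-reduce, and make monic.
Reduced Gröbner basis: {1}.

These differ, so the ideals are not equal.
The same test decides containment: I ⊆ J iff every generator of I reduces to 0 modulo a Gröbner basis of J.

No, the ideals differ.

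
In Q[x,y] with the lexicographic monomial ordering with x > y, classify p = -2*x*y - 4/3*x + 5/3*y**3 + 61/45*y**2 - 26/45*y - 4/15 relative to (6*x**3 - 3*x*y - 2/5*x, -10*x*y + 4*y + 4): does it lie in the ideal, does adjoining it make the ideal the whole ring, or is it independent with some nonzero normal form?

-2*x*y - 4/3*x + 5/3*y**3 + 61/45*y**2 - 26/45*y - 4/15 lies in I (it reduces to 0).

First compute the reduced Gröbner basis of I by Buchberger's algorithm.
f_1 = 6*x**3 - 3*x*y - 2/5*x, LT = x**3.
f_2 = -10*x*y + 4*y + 4, LT = x*y.

S(f_1,f_2): lcm = x**3*y. S = 2/5*x**2*y + 2/5*x**2 - 1/2*x*y**2 - 1/15*x*y.
  reduce S modulo (f_1, f_2):
  remainder 2/5*x**2 + 4/25*x - 1/5*y**2 - 61/375*y + 14/375 ≠ 0; add h_3 = 2/5*x**2 + 4/25*x - 1/5*y**2 - 61/375*y + 14/375 to the basis.

S(f_2,h_3): lcm = x**2*y. S = -4/5*x*y - 2/5*x + 1/2*y**3 + 61/150*y**2 - 7/75*y.
  reduce S modulo (f_1, f_2, h_3):
  remainder -2/5*x + 1/2*y**3 + 61/150*y**2 - 31/75*y - 8/25 ≠ 0; add h_4 = -2/5*x + 1/2*y**3 + 61/150*y**2 - 31/75*y - 8/25 to the basis.

S(f_2,h_4): lcm = x*y. S = 5/4*y**4 + 61/60*y**3 - 31/30*y**2 - 6/5*y - 2/5.
  reduce S modulo (f_1, f_2, h_3, h_4):
  remainder 5/4*y**4 + 61/60*y**3 - 31/30*y**2 - 6/5*y - 2/5 ≠ 0; add h_5 = 5/4*y**4 + 61/60*y**3 - 31/30*y**2 - 6/5*y - 2/5 to the basis.

The other S-polynomials (S(f_1,h_3), S(f_1,h_4), S(h_3,h_4), S(f_1,h_5), S(f_2,h_5), S(h_3,h_5), S(h_4,h_5)) all reduce to 0 modulo the current basis, so we have a Gröbner basis.
Inter-reduce: drop elements whose leading term is divisible by another's, tail-reduce, and make monic.
Reduced Gröbner basis: {x - 5/4*y**3 - 61/60*y**2 + 31/30*y + 4/5, y**4 + 61/75*y**3 - 62/75*y**2 - 24/25*y - 8/25}.
Label its elements g_1 = x - 5/4*y**3 - 61/60*y**2 + 31/30*y + 4/5, g_2 = y**4 + 61/75*y**3 - 62/75*y**2 - 24/25*y - 8/25.

Reduce p = -2*x*y - 4/3*x + 5/3*y**3 + 61/45*y**2 - 26/45*y - 4/15 modulo G:
  leading term x*y: subtract (-2*y)·g_1 from -2*x*y - 4/3*x + 5/3*y**3 + 61/45*y**2 - 26/45*y - 4/15 → -4/3*x - 5/2*y**4 - 11/30*y**3 + 154/45*y**2 + 46/45*y - 4/15
  leading term x: subtract (-4/3)·g_1 from -4/3*x - 5/2*y**4 - 11/30*y**3 + 154/45*y**2 + 46/45*y - 4/15 → -5/2*y**4 - 61/30*y**3 + 31/15*y**2 + 12/5*y + 4/5
  leading term y**4: subtract (-5/2)·g_2 from -5/2*y**4 - 61/30*y**3 + 31/15*y**2 + 12/5*y + 4/5 → 0
  normal form = 0.
Since the normal form is 0, p ∈ I.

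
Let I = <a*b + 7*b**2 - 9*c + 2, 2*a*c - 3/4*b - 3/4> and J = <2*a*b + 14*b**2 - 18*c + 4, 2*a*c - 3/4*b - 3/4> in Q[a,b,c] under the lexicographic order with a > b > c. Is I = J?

Yes, the ideals are equal.

Two ideals are equal iff their reduced Gröbner bases coincide (the reduced basis is unique for a fixed ordering).
Buchberger on the first generating set:
f_1 = a*b + 7*b**2 - 9*c + 2, LT = a*b.
f_2 = 2*a*c - 3/4*b - 3/4, LT = a*c.

S(f_1,f_2): lcm = a*b*c. S = 7*b**2*c + 3/8*b**2 + 3/8*b - 9*c**2 + 2*c.
  leading term b**2*c: no divisor's leading term divides it; move 7*b**2*c to the remainder.
  leading term b**2: no divisor's leading term divides it; move 3/8*b**2 to the remainder.
  leading term b: no divisor's leading term divides it; move 3/8*b to the remainder.
  leading term c**2: no divisor's leading term divides it; move -9*c**2 to the remainder.
  leading term c: no divisor's leading term divides it; move 2*c to the remainder.
  remainder 7*b**2*c + 3/8*b**2 + 3/8*b - 9*c**2 + 2*c ≠ 0; add g_3 = 7*b**2*c + 3/8*b**2 + 3/8*b - 9*c**2 + 2*c to the basis.

S(f_1,g_3): lcm = a*b**2*c. S = -3/56*a*b**2 - 3/56*a*b + 9/7*a*c**2 - 2/7*a*c + 7*b**3*c - 9*b*c**2 + 2*b*c.
  leading term a*b**2: subtract (-3/56*b)·f_1 from -3/56*a*b**2 - 3/56*a*b + 9/7*a*c**2 - 2/7*a*c + 7*b**3*c - 9*b*c**2 + 2*b*c → -3/56*a*b + 9/7*a*c**2 - 2/7*a*c + 7*b**3*c + 3/8*b**3 - 9*b*c**2 + 85/56*b*c + 3/28*b
  leading term a*b: subtract (-3/56)·f_1 from -3/56*a*b + 9/7*a*c**2 - 2/7*a*c + 7*b**3*c + 3/8*b**3 - 9*b*c**2 + 85/56*b*c + 3/28*b → 9/7*a*c**2 - 2/7*a*c + 7*b**3*c + 3/8*b**3 + 3/8*b**2 - 9*b*c**2 + 85/56*b*c + 3/28*b - 27/56*c + 3/28
  leading term a*c**2: subtract (9/14*c)·f_2 from 9/7*a*c**2 - 2/7*a*c + 7*b**3*c + 3/8*b**3 + 3/8*b**2 - 9*b*c**2 + 85/56*b*c + 3/28*b - 27/56*c + 3/28 → -2/7*a*c + 7*b**3*c + 3/8*b**3 + 3/8*b**2 - 9*b*c**2 + 2*b*c + 3/28*b + 3/28
  leading term a*c: subtract (-1/7)·f_2 from -2/7*a*c + 7*b**3*c + 3/8*b**3 + 3/8*b**2 - 9*b*c**2 + 2*b*c + 3/28*b + 3/28 → 7*b**3*c + 3/8*b**3 + 3/8*b**2 - 9*b*c**2 + 2*b*c
  leading term b**3*c: subtract (b)·g_3 from 7*b**3*c + 3/8*b**3 + 3/8*b**2 - 9*b*c**2 + 2*b*c → 0
  remainder 0.

S(f_2,g_3): lcm = a*b**2*c. S = -3/56*a*b**2 - 3/56*a*b + 9/7*a*c**2 - 2/7*a*c - 3/8*b**3 - 3/8*b**2.
  leading term a*b**2: subtract (-3/56*b)·f_1 from -3/56*a*b**2 - 3/56*a*b + 9/7*a*c**2 - 2/7*a*c - 3/8*b**3 - 3/8*b**2 → -3/56*a*b + 9/7*a*c**2 - 2/7*a*c - 3/8*b**2 - 27/56*b*c + 3/28*b
  leading term a*b: subtract (-3/56)·f_1 from -3/56*a*b + 9/7*a*c**2 - 2/7*a*c - 3/8*b**2 - 27/56*b*c + 3/28*b → 9/7*a*c**2 - 2/7*a*c - 27/56*b*c + 3/28*b - 27/56*c + 3/28
  leading term a*c**2: subtract (9/14*c)·f_2 from 9/7*a*c**2 - 2/7*a*c - 27/56*b*c + 3/28*b - 27/56*c + 3/28 → -2/7*a*c + 3/28*b + 3/28
  leading term a*c: subtract (-1/7)·f_2 from -2/7*a*c + 3/28*b + 3/28 → 0
  remainder 0.

Every S-polynomial of the final basis reduces to 0, so we have a Gröbner basis.
Inter-reduce: drop elements whose leading term is divisible by another's, tail-reduce, and make monic.
Reduced Gröbner basis: {a*b + 7*b**2 - 9*c + 2, a*c - 3/8*b - 3/8, b**2*c + 3/56*b**2 + 3/56*b - 9/7*c**2 + 2/7*c}.

Buchberger on the second generating set:
h_1 = 2*a*b + 14*b**2 - 18*c + 4, LT = a*b.
h_2 = 2*a*c - 3/4*b - 3/4, LT = a*c.

S(h_1,h_2): lcm = a*b*c. S = 7*b**2*c + 3/8*b**2 + 3/8*b - 9*c**2 + 2*c.
  leading term b**2*c: no divisor's leading term divides it; move 7*b**2*c to the remainder.
  leading term b**2: no divisor's leading term divides it; move 3/8*b**2 to the remainder.
  leading term b: no divisor's leading term divides it; move 3/8*b to the remainder.
  leading term c**2: no divisor's leading term divides it; move -9*c**2 to the remainder.
  leading term c: no divisor's leading term divides it; move 2*c to the remainder.
  remainder 7*b**2*c + 3/8*b**2 + 3/8*b - 9*c**2 + 2*c ≠ 0; add k_3 = 7*b**2*c + 3/8*b**2 + 3/8*b - 9*c**2 + 2*c to the basis.

S(h_1,k_3): lcm = a*b**2*c. S = -3/56*a*b**2 - 3/56*a*b + 9/7*a*c**2 - 2/7*a*c + 7*b**3*c - 9*b*c**2 + 2*b*c.
  leading term a*b**2: subtract (-3/112*b)·h_1 from -3/56*a*b**2 - 3/56*a*b + 9/7*a*c**2 - 2/7*a*c + 7*b**3*c - 9*b*c**2 + 2*b*c → -3/56*a*b + 9/7*a*c**2 - 2/7*a*c + 7*b**3*c + 3/8*b**3 - 9*b*c**2 + 85/56*b*c + 3/28*b
  leading term a*b: subtract (-3/112)·h_1 from -3/56*a*b + 9/7*a*c**2 - 2/7*a*c + 7*b**3*c + 3/8*b**3 - 9*b*c**2 + 85/56*b*c + 3/28*b → 9/7*a*c**2 - 2/7*a*c + 7*b**3*c + 3/8*b**3 + 3/8*b**2 - 9*b*c**2 + 85/56*b*c + 3/28*b - 27/56*c + 3/28
  leading term a*c**2: subtract (9/14*c)·h_2 from 9/7*a*c**2 - 2/7*a*c + 7*b**3*c + 3/8*b**3 + 3/8*b**2 - 9*b*c**2 + 85/56*b*c + 3/28*b - 27/56*c + 3/28 → -2/7*a*c + 7*b**3*c + 3/8*b**3 + 3/8*b**2 - 9*b*c**2 + 2*b*c + 3/28*b + 3/28
  leading term a*c: subtract (-1/7)·h_2 from -2/7*a*c + 7*b**3*c + 3/8*b**3 + 3/8*b**2 - 9*b*c**2 + 2*b*c + 3/28*b + 3/28 → 7*b**3*c + 3/8*b**3 + 3/8*b**2 - 9*b*c**2 + 2*b*c
  leading term b**3*c: subtract (b)·k_3 from 7*b**3*c + 3/8*b**3 + 3/8*b**2 - 9*b*c**2 + 2*b*c → 0
  remainder 0.

S(h_2,k_3): lcm = a*b**2*c. S = -3/56*a*b**2 - 3/56*a*b + 9/7*a*c**2 - 2/7*a*c - 3/8*b**3 - 3/8*b**2.
  leading term a*b**2: subtract (-3/112*b)·h_1 from -3/56*a*b**2 - 3/56*a*b + 9/7*a*c**2 - 2/7*a*c - 3/8*b**3 - 3/8*b**2 → -3/56*a*b + 9/7*a*c**2 - 2/7*a*c - 3/8*b**2 - 27/56*b*c + 3/28*b
  leading term a*b: subtract (-3/112)·h_1 from -3/56*a*b + 9/7*a*c**2 - 2/7*a*c - 3/8*b**2 - 27/56*b*c + 3/28*b → 9/7*a*c**2 - 2/7*a*c - 27/56*b*c + 3/28*b - 27/56*c + 3/28
  leading term a*c**2: subtract (9/14*c)·h_2 from 9/7*a*c**2 - 2/7*a*c - 27/56*b*c + 3/28*b - 27/56*c + 3/28 → -2/7*a*c + 3/28*b + 3/28
  leading term a*c: subtract (-1/7)·h_2 from -2/7*a*c + 3/28*b + 3/28 → 0
  remainder 0.

Every S-polynomial of the final basis reduces to 0, so we have a Gröbner basis.
Inter-reduce: drop elements whose leading term is divisible by another's, tail-reduce, and make monic.
Reduced Gröbner basis: {a*b + 7*b**2 - 9*c + 2, a*c - 3/8*b - 3/8, b**2*c + 3/56*b**2 + 3/56*b - 9/7*c**2 + 2/7*c}.

Same reduced basis, so the two generating sets span the same ideal.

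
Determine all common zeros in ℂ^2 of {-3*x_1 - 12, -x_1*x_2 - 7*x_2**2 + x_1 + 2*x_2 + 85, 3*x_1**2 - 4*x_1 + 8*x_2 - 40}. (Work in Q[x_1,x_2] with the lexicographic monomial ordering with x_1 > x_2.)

Compute a lex Gröbner basis by Buchberger's algorithm.
f_1 = -3*x_1 - 12, LT = x_1.
f_2 = -x_1*x_2 + x_1 - 7*x_2**2 + 2*x_2 + 85, LT = x_1*x_2.
f_3 = 3*x_1**2 - 4*x_1 + 8*x_2 - 40, LT = x_1**2.

S(f_1,f_2): lcm = x_1*x_2. S = x_1 - 7*x_2**2 + 6*x_2 + 85.
  leading term x_1: subtract (-1/3)·f_1 from x_1 - 7*x_2**2 + 6*x_2 + 85 → -7*x_2**2 + 6*x_2 + 81
  leading term x_2**2: no divisor's leading term divides it; move -7*x_2**2 to the remainder.
  leading term x_2: no divisor's leading term divides it; move 6*x_2 to the remainder.
  leading term 1: no divisor's leading term divides it; move 81 to the remainder.
  remainder -7*x_2**2 + 6*x_2 + 81 ≠ 0; add h_4 = -7*x_2**2 + 6*x_2 + 81 to the basis.

S(f_1,f_3): lcm = x_1**2. S = 16/3*x_1 - 8/3*x_2 + 40/3.
  leading term x_1: subtract (-16/9)·f_1 from 16/3*x_1 - 8/3*x_2 + 40/3 → -8/3*x_2 - 8
  leading term x_2: no divisor's leading term divides it; move -8/3*x_2 to the remainder.
  leading term 1: no divisor's leading term divides it; move -8 to the remainder.
  remainder -8/3*x_2 - 8 ≠ 0; add h_5 = -8/3*x_2 - 8 to the basis.

The other S-polynomials (S(f_2,f_3), S(f_1,h_4), S(f_2,h_4), S(f_3,h_4), S(f_1,h_5), S(f_2,h_5), S(f_3,h_5), S(h_4,h_5)) all reduce to 0 modulo the current basis, so we have a Gröbner basis.
Inter-reduce: drop elements whose leading term is divisible by another's, tail-reduce, and make monic.
Reduced Gröbner basis: {x_1 + 4, x_2 + 3}.

From the last basis element, x_2 + 3 = 0, so x_2 takes values in {-3}. Each choice, substituted upward through the basis, yields the corresponding point(s) of the solution set.
  x_2 = -3: the earlier basis element becomes x_1 + 4 = 0, giving x_1 = -4 — point (-4, -3).

{(-4, -3)}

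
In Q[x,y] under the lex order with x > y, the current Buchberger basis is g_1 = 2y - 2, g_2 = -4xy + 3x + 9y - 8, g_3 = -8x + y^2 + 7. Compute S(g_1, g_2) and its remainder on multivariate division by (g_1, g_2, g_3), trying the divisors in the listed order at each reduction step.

lcm(LM(g_1), LM(g_2)) = xy.
S = (lcm/LT(g_1))·g_1 − (lcm/LT(g_2))·g_2 = -1/4x + 9/4y - 2.
Reduce S modulo (g_1, g_2, g_3) in that order:
  leading term x: subtract (1/32)·g_3 from -1/4x + 9/4y - 2 → -1/32y^2 + 9/4y - 71/32
  leading term y^2: subtract (-1/64y)·g_1 from -1/32y^2 + 9/4y - 71/32 → 71/32y - 71/32
  leading term y: subtract (71/64)·g_1 from 71/32y - 71/32 → 0
The remainder is 0, so this S-polynomial contributes no new basis element.
This is the inner loop of Buchberger's algorithm — each nonzero remainder becomes a new basis element.

S(g_1, g_2) = -1/4x + 9/4y - 2; remainder on division = 0.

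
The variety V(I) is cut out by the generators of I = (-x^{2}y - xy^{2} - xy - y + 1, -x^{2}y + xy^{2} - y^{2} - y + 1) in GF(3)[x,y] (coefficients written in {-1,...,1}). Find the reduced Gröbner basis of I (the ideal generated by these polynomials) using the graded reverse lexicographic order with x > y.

G = {y^{3} - y^{2} + x + y - 1, x^{2} - y^{2} + x - 1, xy - x + y}

f_1 = -x^{2}y - xy^{2} - xy - y + 1, LT = x^{2}y.
f_2 = -x^{2}y + xy^{2} - y^{2} - y + 1, LT = x^{2}y.

S(f_1,f_2): lcm = x^{2}y. S = -xy^{2} + xy - y^{2}.
  reduce S modulo (f_1, f_2):
  remainder -xy^{2} + xy - y^{2} ≠ 0; add g_3 = -xy^{2} + xy - y^{2} to the basis.

S(f_1,g_3): lcm = x^{2}y^{2}. S = xy^{3} + x^{2}y + y^{2} - y.
  reduce S modulo (f_1, f_2, g_3):
  remainder -y^{3} - xy + y^{2} + y + 1 ≠ 0; add g_4 = -y^{3} - xy + y^{2} + y + 1 to the basis.

S(f_1,g_4): lcm = x^{2}y^{3}. S = xy^{4} - x^{3}y + x^{2}y^{2} + xy^{3} + x^{2}y + y^{3} + x^{2} - y^{2}.
  reduce S modulo (f_1, f_2, g_3, g_4):
  remainder x^{2} - xy - y^{2} - x - y - 1 ≠ 0; add g_5 = x^{2} - xy - y^{2} - x - y - 1 to the basis.

S(g_3,g_4): lcm = xy^{3}. S = -x^{2}y + y^{3} + xy + x.
  reduce S modulo (f_1, f_2, g_3, g_4, g_5):
  remainder -xy + x - y ≠ 0; add g_6 = -xy + x - y to the basis.

The other S-polynomials (S(f_2,g_3), S(f_2,g_4), S(f_1,g_5), S(f_2,g_5), S(g_3,g_5), S(g_4,g_5), S(f_1,g_6), S(f_2,g_6), S(g_3,g_6), S(g_4,g_6), S(g_5,g_6)) all reduce to 0 modulo the current basis, so we have a Gröbner basis.
Inter-reduce: drop elements whose leading term is divisible by another's, tail-reduce, and make monic.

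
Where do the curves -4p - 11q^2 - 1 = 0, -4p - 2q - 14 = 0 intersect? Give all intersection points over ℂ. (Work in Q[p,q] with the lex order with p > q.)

Compute a lex Gröbner basis by Buchberger's algorithm.
f_1 = -4p - 11q^2 - 1, LT = p.
f_2 = -4p - 2q - 14, LT = p.

S(f_1,f_2): lcm = p. S = 11/4q^2 - 1/2q - 13/4.
  reduce S modulo (f_1, f_2):
  remainder 11/4q^2 - 1/2q - 13/4 ≠ 0; add h_3 = 11/4q^2 - 1/2q - 13/4 to the basis.

The other S-polynomials (S(f_1,h_3), S(f_2,h_3)) all reduce to 0 modulo the current basis, so we have a Gröbner basis.
Inter-reduce: drop elements whose leading term is divisible by another's, tail-reduce, and make monic.
Reduced Gröbner basis: {p + 1/2q + 7/2, q^2 - 2/11q - 13/11}.

The lex basis is triangular: the last element involves only q. Solving q^2 - 2/11q - 13/11 = 0 gives q ∈ {-1, 13/11}; substituting each value into the earlier elements determines the remaining variables.
  q = -1: the earlier basis element becomes p + 3 = 0, giving p = -3 — point (-3, -1).
  q = 13/11: the earlier basis element becomes p + 45/11 = 0, giving p = -45/11 — point (-45/11, 13/11).

{(-3, -1), (-45/11, 13/11)}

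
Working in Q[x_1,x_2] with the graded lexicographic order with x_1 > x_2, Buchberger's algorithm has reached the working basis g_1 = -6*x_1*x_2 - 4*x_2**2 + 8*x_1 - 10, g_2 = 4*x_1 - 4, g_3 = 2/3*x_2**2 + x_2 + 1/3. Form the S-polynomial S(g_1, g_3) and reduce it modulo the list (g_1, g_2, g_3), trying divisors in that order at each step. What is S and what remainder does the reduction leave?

lcm(LM(g_1), LM(g_3)) = x_1*x_2**2.
S = (lcm/LT(g_1))·g_1 − (lcm/LT(g_3))·g_3 = 2/3*x_2**3 - 17/6*x_1*x_2 - 1/2*x_1 + 5/3*x_2.
Reduce S modulo (g_1, g_2, g_3) in that order:
  leading term x_2**3: subtract (x_2)·g_3 from 2/3*x_2**3 - 17/6*x_1*x_2 - 1/2*x_1 + 5/3*x_2 → -17/6*x_1*x_2 - x_2**2 - 1/2*x_1 + 4/3*x_2
  leading term x_1*x_2: subtract (17/36)·g_1 from -17/6*x_1*x_2 - x_2**2 - 1/2*x_1 + 4/3*x_2 → 8/9*x_2**2 - 77/18*x_1 + 4/3*x_2 + 85/18
  leading term x_2**2: subtract (4/3)·g_3 from 8/9*x_2**2 - 77/18*x_1 + 4/3*x_2 + 85/18 → -77/18*x_1 + 77/18
  leading term x_1: subtract (-77/72)·g_2 from -77/18*x_1 + 77/18 → 0
The remainder is 0, so this S-polynomial contributes no new basis element.

S(g_1, g_3) = 2/3*x_2**3 - 17/6*x_1*x_2 - 1/2*x_1 + 5/3*x_2; remainder on division = 0.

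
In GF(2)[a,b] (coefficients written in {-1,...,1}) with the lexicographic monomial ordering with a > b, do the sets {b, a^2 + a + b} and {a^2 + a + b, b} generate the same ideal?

Equality of ideals is decidable: compute both reduced Gröbner bases (unique for the ordering) and check whether they agree.
Buchberger on the first generating set:
f_1 = b, LT = b.
f_2 = a^2 + a + b, LT = a^2.

S(f_1,f_2): leading monomials are coprime, so the S-polynomial reduces to 0 (Buchberger's first criterion).
Every S-polynomial of the final basis reduces to 0, so we have a Gröbner basis.
Inter-reduce: drop elements whose leading term is divisible by another's, tail-reduce, and make monic.
Reduced Gröbner basis: {a^2 + a, b}.

Buchberger on the second generating set:
h_1 = a^2 + a + b, LT = a^2.
h_2 = b, LT = b.

S(h_1,h_2): leading monomials are coprime, so the S-polynomial reduces to 0 (Buchberger's first criterion).
Every S-polynomial of the final basis reduces to 0, so we have a Gröbner basis.
Inter-reduce: drop elements whose leading term is divisible by another's, tail-reduce, and make monic.
Reduced Gröbner basis: {a^2 + a, b}.

Same reduced basis, so the two generating sets span the same ideal.

Yes, the ideals are equal.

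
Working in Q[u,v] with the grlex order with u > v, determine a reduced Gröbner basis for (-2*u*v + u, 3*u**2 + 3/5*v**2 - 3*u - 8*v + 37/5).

G = {v**3 - 83/6*v**2 + 19*v - 37/6, u**2 + 1/5*v**2 - u - 8/3*v + 37/15, u*v - 1/2*u}

Buchberger's algorithm terminates because the ascending chain of leading-term ideals stabilizes.

f_1 = -2*u*v + u, LT = u*v.
f_2 = 3*u**2 + 3/5*v**2 - 3*u - 8*v + 37/5, LT = u**2.

S(f_1,f_2): lcm = u**2*v. S = -1/5*v**3 - 1/2*u**2 + u*v + 8/3*v**2 - 37/15*v.
  leading term v**3: no divisor's leading term divides it; move -1/5*v**3 to the remainder.
  leading term u**2: subtract (-1/6)·f_2 from -1/2*u**2 + u*v + 8/3*v**2 - 37/15*v → u*v + 83/30*v**2 - 1/2*u - 19/5*v + 37/30
  leading term u*v: subtract (-1/2)·f_1 from u*v + 83/30*v**2 - 1/2*u - 19/5*v + 37/30 → 83/30*v**2 - 19/5*v + 37/30
  leading term v**2: no divisor's leading term divides it; move 83/30*v**2 to the remainder.
  leading term v: no divisor's leading term divides it; move -19/5*v to the remainder.
  leading term 1: no divisor's leading term divides it; move 37/30 to the remainder.
  remainder -1/5*v**3 + 83/30*v**2 - 19/5*v + 37/30 ≠ 0; add g_3 = -1/5*v**3 + 83/30*v**2 - 19/5*v + 37/30 to the basis.

The other S-polynomials (S(f_1,g_3), S(f_2,g_3)) all reduce to 0 modulo the current basis, so we have a Gröbner basis.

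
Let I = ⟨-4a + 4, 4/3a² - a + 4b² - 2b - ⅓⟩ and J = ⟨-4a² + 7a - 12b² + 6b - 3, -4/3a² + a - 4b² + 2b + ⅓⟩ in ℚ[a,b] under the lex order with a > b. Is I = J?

Yes, the ideals are equal.

For a fixed monomial order, each ideal has a unique reduced Gröbner basis; comparing bases decides equality.
Buchberger on the first generating set:
f_1 = -4a + 4, LT = a.
f_2 = 4/3a² - a + 4b² - 2b - ⅓, LT = a².

S(f_1,f_2): lcm = a². S = -¼a - 3b² + 3/2b + ¼.
  leading term a: subtract (1/16)·f_1 from -¼a - 3b² + 3/2b + ¼ → -3b² + 3/2b
  leading term b²: no divisor's leading term divides it; move -3b² to the remainder.
  leading term b: no divisor's leading term divides it; move 3/2b to the remainder.
  remainder -3b² + 3/2b ≠ 0; add g_3 = -3b² + 3/2b to the basis.

The other S-polynomials (S(f_1,g_3), S(f_2,g_3)) all reduce to 0 modulo the current basis, so we have a Gröbner basis.
Inter-reduce: drop elements whose leading term is divisible by another's, tail-reduce, and make monic.
Reduced Gröbner basis: {a - 1, b² - ½b}.

Buchberger on the second generating set:
h_1 = -4a² + 7a - 12b² + 6b - 3, LT = a².
h_2 = -4/3a² + a - 4b² + 2b + ⅓, LT = a².

S(h_1,h_2): lcm = a². S = -a + 1.
  leading term a: no divisor's leading term divides it; move -a to the remainder.
  leading term 1: no divisor's leading term divides it; move 1 to the remainder.
  remainder -a + 1 ≠ 0; add k_3 = -a + 1 to the basis.

S(h_1,k_3): lcm = a². S = -¾a + 3b² - 3/2b + ¾.
  leading term a: subtract (¾)·k_3 from -¾a + 3b² - 3/2b + ¾ → 3b² - 3/2b
  leading term b²: no divisor's leading term divides it; move 3b² to the remainder.
  leading term b: no divisor's leading term divides it; move -3/2b to the remainder.
  remainder 3b² - 3/2b ≠ 0; add k_4 = 3b² - 3/2b to the basis.

The other S-polynomials (S(h_2,k_3), S(h_1,k_4), S(h_2,k_4), S(k_3,k_4)) all reduce to 0 modulo the current basis, so we have a Gröbner basis.
Inter-reduce: drop elements whose leading term is divisible by another's, tail-reduce, and make monic.
Reduced Gröbner basis: {a - 1, b² - ½b}.

Same reduced basis, so the two generating sets span the same ideal.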